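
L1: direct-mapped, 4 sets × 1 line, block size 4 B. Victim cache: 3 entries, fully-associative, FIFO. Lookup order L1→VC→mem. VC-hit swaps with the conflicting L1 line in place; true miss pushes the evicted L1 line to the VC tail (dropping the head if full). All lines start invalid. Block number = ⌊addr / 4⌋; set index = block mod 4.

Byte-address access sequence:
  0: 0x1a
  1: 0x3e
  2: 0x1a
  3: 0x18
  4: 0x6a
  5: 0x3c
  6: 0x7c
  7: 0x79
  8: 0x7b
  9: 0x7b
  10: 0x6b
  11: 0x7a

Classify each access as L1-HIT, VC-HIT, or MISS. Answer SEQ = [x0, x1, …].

0: 0x1a (blk 6, set 2) → MISS  vc=[]
1: 0x3e (blk 15, set 3) → MISS  vc=[]
2: 0x1a (blk 6, set 2) → L1-HIT  vc=[]
3: 0x18 (blk 6, set 2) → L1-HIT  vc=[]
4: 0x6a (blk 26, set 2) → MISS  vc=[6]
5: 0x3c (blk 15, set 3) → L1-HIT  vc=[6]
6: 0x7c (blk 31, set 3) → MISS  vc=[6, 15]
7: 0x79 (blk 30, set 2) → MISS  vc=[6, 15, 26]
8: 0x7b (blk 30, set 2) → L1-HIT  vc=[6, 15, 26]
9: 0x7b (blk 30, set 2) → L1-HIT  vc=[6, 15, 26]
10: 0x6b (blk 26, set 2) → VC-HIT  vc=[6, 15, 30]
11: 0x7a (blk 30, set 2) → VC-HIT  vc=[6, 15, 26]

SEQ = [MISS, MISS, L1-HIT, L1-HIT, MISS, L1-HIT, MISS, MISS, L1-HIT, L1-HIT, VC-HIT, VC-HIT]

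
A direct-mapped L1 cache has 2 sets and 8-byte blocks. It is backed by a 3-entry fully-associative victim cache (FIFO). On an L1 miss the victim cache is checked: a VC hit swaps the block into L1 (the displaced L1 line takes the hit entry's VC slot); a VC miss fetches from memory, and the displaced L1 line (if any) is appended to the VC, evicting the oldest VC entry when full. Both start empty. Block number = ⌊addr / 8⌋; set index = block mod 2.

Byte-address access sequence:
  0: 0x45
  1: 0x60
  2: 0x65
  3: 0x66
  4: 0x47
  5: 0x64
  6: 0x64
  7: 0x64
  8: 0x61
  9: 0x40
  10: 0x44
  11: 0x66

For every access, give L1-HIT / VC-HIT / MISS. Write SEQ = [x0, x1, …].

#0 0x45→b8/s0 MISS; vc=[]
#1 0x60→b12/s0 MISS; vc=[8]
#2 0x65→b12/s0 L1-HIT; vc=[8]
#3 0x66→b12/s0 L1-HIT; vc=[8]
#4 0x47→b8/s0 VC-HIT; vc=[12]
#5 0x64→b12/s0 VC-HIT; vc=[8]
#6 0x64→b12/s0 L1-HIT; vc=[8]
#7 0x64→b12/s0 L1-HIT; vc=[8]
#8 0x61→b12/s0 L1-HIT; vc=[8]
#9 0x40→b8/s0 VC-HIT; vc=[12]
#10 0x44→b8/s0 L1-HIT; vc=[12]
#11 0x66→b12/s0 VC-HIT; vc=[8]

SEQ = [MISS, MISS, L1-HIT, L1-HIT, VC-HIT, VC-HIT, L1-HIT, L1-HIT, L1-HIT, VC-HIT, L1-HIT, VC-HIT]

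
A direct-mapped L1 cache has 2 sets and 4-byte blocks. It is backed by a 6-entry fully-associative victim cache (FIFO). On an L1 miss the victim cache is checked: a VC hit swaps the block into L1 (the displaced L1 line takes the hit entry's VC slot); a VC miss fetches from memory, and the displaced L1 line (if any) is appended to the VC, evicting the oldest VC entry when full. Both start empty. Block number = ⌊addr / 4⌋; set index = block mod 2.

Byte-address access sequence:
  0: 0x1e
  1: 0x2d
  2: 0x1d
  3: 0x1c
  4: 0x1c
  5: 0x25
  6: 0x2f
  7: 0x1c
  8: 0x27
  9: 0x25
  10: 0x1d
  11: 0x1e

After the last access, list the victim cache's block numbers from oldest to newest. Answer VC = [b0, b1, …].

VC = [9, 11]

0: 0x1e (blk 7, set 1) → MISS  vc=[]
1: 0x2d (blk 11, set 1) → MISS  vc=[7]
2: 0x1d (blk 7, set 1) → VC-HIT  vc=[11]
3: 0x1c (blk 7, set 1) → L1-HIT  vc=[11]
4: 0x1c (blk 7, set 1) → L1-HIT  vc=[11]
5: 0x25 (blk 9, set 1) → MISS  vc=[11, 7]
6: 0x2f (blk 11, set 1) → VC-HIT  vc=[9, 7]
7: 0x1c (blk 7, set 1) → VC-HIT  vc=[9, 11]
8: 0x27 (blk 9, set 1) → VC-HIT  vc=[7, 11]
9: 0x25 (blk 9, set 1) → L1-HIT  vc=[7, 11]
10: 0x1d (blk 7, set 1) → VC-HIT  vc=[9, 11]
11: 0x1e (blk 7, set 1) → L1-HIT  vc=[9, 11]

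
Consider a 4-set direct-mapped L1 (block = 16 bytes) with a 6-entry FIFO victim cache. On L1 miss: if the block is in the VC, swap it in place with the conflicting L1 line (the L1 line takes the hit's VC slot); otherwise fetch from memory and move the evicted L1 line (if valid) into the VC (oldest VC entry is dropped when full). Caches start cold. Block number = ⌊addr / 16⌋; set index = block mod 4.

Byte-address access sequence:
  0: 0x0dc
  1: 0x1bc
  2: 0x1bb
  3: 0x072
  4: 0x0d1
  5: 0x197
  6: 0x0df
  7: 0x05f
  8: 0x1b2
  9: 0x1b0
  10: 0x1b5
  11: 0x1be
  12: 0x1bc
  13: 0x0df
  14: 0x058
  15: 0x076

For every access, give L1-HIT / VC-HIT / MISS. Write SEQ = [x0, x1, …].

SEQ = [MISS, MISS, L1-HIT, MISS, L1-HIT, MISS, VC-HIT, MISS, VC-HIT, L1-HIT, L1-HIT, L1-HIT, L1-HIT, VC-HIT, VC-HIT, VC-HIT]

0: 0xdc (blk 13, set 1) → MISS  vc=[]
1: 0x1bc (blk 27, set 3) → MISS  vc=[]
2: 0x1bb (blk 27, set 3) → L1-HIT  vc=[]
3: 0x72 (blk 7, set 3) → MISS  vc=[27]
4: 0xd1 (blk 13, set 1) → L1-HIT  vc=[27]
5: 0x197 (blk 25, set 1) → MISS  vc=[27, 13]
6: 0xdf (blk 13, set 1) → VC-HIT  vc=[27, 25]
7: 0x5f (blk 5, set 1) → MISS  vc=[27, 25, 13]
8: 0x1b2 (blk 27, set 3) → VC-HIT  vc=[7, 25, 13]
9: 0x1b0 (blk 27, set 3) → L1-HIT  vc=[7, 25, 13]
10: 0x1b5 (blk 27, set 3) → L1-HIT  vc=[7, 25, 13]
11: 0x1be (blk 27, set 3) → L1-HIT  vc=[7, 25, 13]
12: 0x1bc (blk 27, set 3) → L1-HIT  vc=[7, 25, 13]
13: 0xdf (blk 13, set 1) → VC-HIT  vc=[7, 25, 5]
14: 0x58 (blk 5, set 1) → VC-HIT  vc=[7, 25, 13]
15: 0x76 (blk 7, set 3) → VC-HIT  vc=[27, 25, 13]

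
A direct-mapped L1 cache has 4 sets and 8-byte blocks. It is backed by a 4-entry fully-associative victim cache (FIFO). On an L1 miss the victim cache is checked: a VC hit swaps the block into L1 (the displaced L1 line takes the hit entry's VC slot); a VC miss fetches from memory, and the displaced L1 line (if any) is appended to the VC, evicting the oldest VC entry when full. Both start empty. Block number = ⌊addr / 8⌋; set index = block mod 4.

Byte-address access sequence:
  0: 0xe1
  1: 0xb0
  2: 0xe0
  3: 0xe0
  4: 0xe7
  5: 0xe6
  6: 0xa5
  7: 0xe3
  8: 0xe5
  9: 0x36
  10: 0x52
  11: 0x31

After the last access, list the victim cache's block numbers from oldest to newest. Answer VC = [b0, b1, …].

  [0] addr=0xe1 blk=28 s=0: MISS | VC []
  [1] addr=0xb0 blk=22 s=2: MISS | VC []
  [2] addr=0xe0 blk=28 s=0: L1-HIT | VC []
  [3] addr=0xe0 blk=28 s=0: L1-HIT | VC []
  [4] addr=0xe7 blk=28 s=0: L1-HIT | VC []
  [5] addr=0xe6 blk=28 s=0: L1-HIT | VC []
  [6] addr=0xa5 blk=20 s=0: MISS | VC [28]
  [7] addr=0xe3 blk=28 s=0: VC-HIT | VC [20]
  [8] addr=0xe5 blk=28 s=0: L1-HIT | VC [20]
  [9] addr=0x36 blk=6 s=2: MISS | VC [20, 22]
  [10] addr=0x52 blk=10 s=2: MISS | VC [20, 22, 6]
  [11] addr=0x31 blk=6 s=2: VC-HIT | VC [20, 22, 10]

VC = [20, 22, 10]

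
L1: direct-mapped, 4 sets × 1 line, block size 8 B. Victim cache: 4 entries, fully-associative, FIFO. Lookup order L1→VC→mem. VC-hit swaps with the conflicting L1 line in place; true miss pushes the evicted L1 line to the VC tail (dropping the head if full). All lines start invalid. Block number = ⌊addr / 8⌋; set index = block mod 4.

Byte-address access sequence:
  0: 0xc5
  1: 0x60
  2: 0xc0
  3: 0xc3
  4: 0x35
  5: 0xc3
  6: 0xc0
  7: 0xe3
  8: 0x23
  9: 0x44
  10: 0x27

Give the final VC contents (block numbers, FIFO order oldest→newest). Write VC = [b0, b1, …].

0: 0xc5 (blk 24, set 0) → MISS  vc=[]
1: 0x60 (blk 12, set 0) → MISS  vc=[24]
2: 0xc0 (blk 24, set 0) → VC-HIT  vc=[12]
3: 0xc3 (blk 24, set 0) → L1-HIT  vc=[12]
4: 0x35 (blk 6, set 2) → MISS  vc=[12]
5: 0xc3 (blk 24, set 0) → L1-HIT  vc=[12]
6: 0xc0 (blk 24, set 0) → L1-HIT  vc=[12]
7: 0xe3 (blk 28, set 0) → MISS  vc=[12, 24]
8: 0x23 (blk 4, set 0) → MISS  vc=[12, 24, 28]
9: 0x44 (blk 8, set 0) → MISS  vc=[12, 24, 28, 4]
10: 0x27 (blk 4, set 0) → VC-HIT  vc=[12, 24, 28, 8]

VC = [12, 24, 28, 8]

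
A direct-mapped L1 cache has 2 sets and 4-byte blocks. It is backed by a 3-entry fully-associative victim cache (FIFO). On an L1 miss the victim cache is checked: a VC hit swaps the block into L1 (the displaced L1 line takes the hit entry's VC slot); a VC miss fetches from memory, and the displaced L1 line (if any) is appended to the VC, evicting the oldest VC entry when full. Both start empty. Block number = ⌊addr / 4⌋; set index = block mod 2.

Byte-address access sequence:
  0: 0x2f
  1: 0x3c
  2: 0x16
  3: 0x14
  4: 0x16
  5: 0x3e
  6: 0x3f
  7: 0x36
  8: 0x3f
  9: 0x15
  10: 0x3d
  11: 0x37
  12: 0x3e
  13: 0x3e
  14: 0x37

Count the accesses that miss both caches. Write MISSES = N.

0: 0x2f (blk 11, set 1) → MISS  vc=[]
1: 0x3c (blk 15, set 1) → MISS  vc=[11]
2: 0x16 (blk 5, set 1) → MISS  vc=[11, 15]
3: 0x14 (blk 5, set 1) → L1-HIT  vc=[11, 15]
4: 0x16 (blk 5, set 1) → L1-HIT  vc=[11, 15]
5: 0x3e (blk 15, set 1) → VC-HIT  vc=[11, 5]
6: 0x3f (blk 15, set 1) → L1-HIT  vc=[11, 5]
7: 0x36 (blk 13, set 1) → MISS  vc=[11, 5, 15]
8: 0x3f (blk 15, set 1) → VC-HIT  vc=[11, 5, 13]
9: 0x15 (blk 5, set 1) → VC-HIT  vc=[11, 15, 13]
10: 0x3d (blk 15, set 1) → VC-HIT  vc=[11, 5, 13]
11: 0x37 (blk 13, set 1) → VC-HIT  vc=[11, 5, 15]
12: 0x3e (blk 15, set 1) → VC-HIT  vc=[11, 5, 13]
13: 0x3e (blk 15, set 1) → L1-HIT  vc=[11, 5, 13]
14: 0x37 (blk 13, set 1) → VC-HIT  vc=[11, 5, 15]

MISSES = 4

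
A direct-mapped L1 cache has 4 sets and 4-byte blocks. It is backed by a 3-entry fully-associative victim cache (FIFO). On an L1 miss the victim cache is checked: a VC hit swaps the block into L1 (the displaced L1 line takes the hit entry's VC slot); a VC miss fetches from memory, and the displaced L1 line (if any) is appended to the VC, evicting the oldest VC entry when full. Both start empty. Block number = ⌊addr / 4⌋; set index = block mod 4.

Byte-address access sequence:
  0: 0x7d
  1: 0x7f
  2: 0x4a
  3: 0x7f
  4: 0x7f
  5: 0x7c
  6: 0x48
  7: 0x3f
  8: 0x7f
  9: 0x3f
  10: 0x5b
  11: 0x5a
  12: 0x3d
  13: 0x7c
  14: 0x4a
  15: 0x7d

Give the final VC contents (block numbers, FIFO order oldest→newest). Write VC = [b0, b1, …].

  [0] addr=0x7d blk=31 s=3: MISS | VC []
  [1] addr=0x7f blk=31 s=3: L1-HIT | VC []
  [2] addr=0x4a blk=18 s=2: MISS | VC []
  [3] addr=0x7f blk=31 s=3: L1-HIT | VC []
  [4] addr=0x7f blk=31 s=3: L1-HIT | VC []
  [5] addr=0x7c blk=31 s=3: L1-HIT | VC []
  [6] addr=0x48 blk=18 s=2: L1-HIT | VC []
  [7] addr=0x3f blk=15 s=3: MISS | VC [31]
  [8] addr=0x7f blk=31 s=3: VC-HIT | VC [15]
  [9] addr=0x3f blk=15 s=3: VC-HIT | VC [31]
  [10] addr=0x5b blk=22 s=2: MISS | VC [31, 18]
  [11] addr=0x5a blk=22 s=2: L1-HIT | VC [31, 18]
  [12] addr=0x3d blk=15 s=3: L1-HIT | VC [31, 18]
  [13] addr=0x7c blk=31 s=3: VC-HIT | VC [15, 18]
  [14] addr=0x4a blk=18 s=2: VC-HIT | VC [15, 22]
  [15] addr=0x7d blk=31 s=3: L1-HIT | VC [15, 22]

VC = [15, 22]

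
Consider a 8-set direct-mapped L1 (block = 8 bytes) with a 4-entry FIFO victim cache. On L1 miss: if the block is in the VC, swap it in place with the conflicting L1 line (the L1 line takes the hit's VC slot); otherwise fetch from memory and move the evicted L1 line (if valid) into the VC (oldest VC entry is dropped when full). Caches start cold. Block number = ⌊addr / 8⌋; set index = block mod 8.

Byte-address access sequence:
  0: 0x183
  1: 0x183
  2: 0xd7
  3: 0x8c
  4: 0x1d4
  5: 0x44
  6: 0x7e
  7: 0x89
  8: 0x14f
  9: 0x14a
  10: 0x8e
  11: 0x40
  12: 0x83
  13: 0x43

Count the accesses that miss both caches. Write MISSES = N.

MISSES = 8

#0 0x183→b48/s0 MISS; vc=[]
#1 0x183→b48/s0 L1-HIT; vc=[]
#2 0xd7→b26/s2 MISS; vc=[]
#3 0x8c→b17/s1 MISS; vc=[]
#4 0x1d4→b58/s2 MISS; vc=[26]
#5 0x44→b8/s0 MISS; vc=[26,48]
#6 0x7e→b15/s7 MISS; vc=[26,48]
#7 0x89→b17/s1 L1-HIT; vc=[26,48]
#8 0x14f→b41/s1 MISS; vc=[26,48,17]
#9 0x14a→b41/s1 L1-HIT; vc=[26,48,17]
#10 0x8e→b17/s1 VC-HIT; vc=[26,48,41]
#11 0x40→b8/s0 L1-HIT; vc=[26,48,41]
#12 0x83→b16/s0 MISS; vc=[26,48,41,8]
#13 0x43→b8/s0 VC-HIT; vc=[26,48,41,16]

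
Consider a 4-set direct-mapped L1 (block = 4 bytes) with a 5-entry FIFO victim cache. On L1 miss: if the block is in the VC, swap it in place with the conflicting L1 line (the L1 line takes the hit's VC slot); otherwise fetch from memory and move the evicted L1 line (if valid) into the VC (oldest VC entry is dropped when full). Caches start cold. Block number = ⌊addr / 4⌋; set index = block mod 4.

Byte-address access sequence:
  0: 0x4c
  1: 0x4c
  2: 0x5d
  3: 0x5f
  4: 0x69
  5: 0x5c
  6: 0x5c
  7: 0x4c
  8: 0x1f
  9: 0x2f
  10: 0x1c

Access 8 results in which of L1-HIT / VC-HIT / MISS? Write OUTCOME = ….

OUTCOME = MISS

#0 0x4c→b19/s3 MISS; vc=[]
#1 0x4c→b19/s3 L1-HIT; vc=[]
#2 0x5d→b23/s3 MISS; vc=[19]
#3 0x5f→b23/s3 L1-HIT; vc=[19]
#4 0x69→b26/s2 MISS; vc=[19]
#5 0x5c→b23/s3 L1-HIT; vc=[19]
#6 0x5c→b23/s3 L1-HIT; vc=[19]
#7 0x4c→b19/s3 VC-HIT; vc=[23]
#8 0x1f→b7/s3 MISS; vc=[23,19]
#9 0x2f→b11/s3 MISS; vc=[23,19,7]
#10 0x1c→b7/s3 VC-HIT; vc=[23,19,11]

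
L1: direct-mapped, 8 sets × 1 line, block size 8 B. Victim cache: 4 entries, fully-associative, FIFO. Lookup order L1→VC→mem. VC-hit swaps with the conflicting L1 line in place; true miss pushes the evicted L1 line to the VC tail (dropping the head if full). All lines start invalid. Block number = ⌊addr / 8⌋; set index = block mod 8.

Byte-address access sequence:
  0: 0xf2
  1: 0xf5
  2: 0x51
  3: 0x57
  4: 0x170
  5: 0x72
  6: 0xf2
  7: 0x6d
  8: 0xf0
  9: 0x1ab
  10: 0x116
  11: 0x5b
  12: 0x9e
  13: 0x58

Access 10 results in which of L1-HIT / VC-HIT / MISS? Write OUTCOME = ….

0: 0xf2 (blk 30, set 6) → MISS  vc=[]
1: 0xf5 (blk 30, set 6) → L1-HIT  vc=[]
2: 0x51 (blk 10, set 2) → MISS  vc=[]
3: 0x57 (blk 10, set 2) → L1-HIT  vc=[]
4: 0x170 (blk 46, set 6) → MISS  vc=[30]
5: 0x72 (blk 14, set 6) → MISS  vc=[30, 46]
6: 0xf2 (blk 30, set 6) → VC-HIT  vc=[14, 46]
7: 0x6d (blk 13, set 5) → MISS  vc=[14, 46]
8: 0xf0 (blk 30, set 6) → L1-HIT  vc=[14, 46]
9: 0x1ab (blk 53, set 5) → MISS  vc=[14, 46, 13]
10: 0x116 (blk 34, set 2) → MISS  vc=[14, 46, 13, 10]
11: 0x5b (blk 11, set 3) → MISS  vc=[14, 46, 13, 10]
12: 0x9e (blk 19, set 3) → MISS  vc=[46, 13, 10, 11]
13: 0x58 (blk 11, set 3) → VC-HIT  vc=[46, 13, 10, 19]

OUTCOME = MISS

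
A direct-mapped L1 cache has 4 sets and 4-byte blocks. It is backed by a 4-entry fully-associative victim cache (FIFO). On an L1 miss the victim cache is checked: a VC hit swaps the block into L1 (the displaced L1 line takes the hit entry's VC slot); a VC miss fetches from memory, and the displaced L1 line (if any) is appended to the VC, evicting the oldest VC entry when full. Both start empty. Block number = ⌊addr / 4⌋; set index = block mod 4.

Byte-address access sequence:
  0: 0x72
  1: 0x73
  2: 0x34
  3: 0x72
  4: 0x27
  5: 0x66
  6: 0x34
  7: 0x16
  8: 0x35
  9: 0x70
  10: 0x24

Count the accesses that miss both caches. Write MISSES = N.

MISSES = 5

  [0] addr=0x72 blk=28 s=0: MISS | VC []
  [1] addr=0x73 blk=28 s=0: L1-HIT | VC []
  [2] addr=0x34 blk=13 s=1: MISS | VC []
  [3] addr=0x72 blk=28 s=0: L1-HIT | VC []
  [4] addr=0x27 blk=9 s=1: MISS | VC [13]
  [5] addr=0x66 blk=25 s=1: MISS | VC [13, 9]
  [6] addr=0x34 blk=13 s=1: VC-HIT | VC [25, 9]
  [7] addr=0x16 blk=5 s=1: MISS | VC [25, 9, 13]
  [8] addr=0x35 blk=13 s=1: VC-HIT | VC [25, 9, 5]
  [9] addr=0x70 blk=28 s=0: L1-HIT | VC [25, 9, 5]
  [10] addr=0x24 blk=9 s=1: VC-HIT | VC [25, 13, 5]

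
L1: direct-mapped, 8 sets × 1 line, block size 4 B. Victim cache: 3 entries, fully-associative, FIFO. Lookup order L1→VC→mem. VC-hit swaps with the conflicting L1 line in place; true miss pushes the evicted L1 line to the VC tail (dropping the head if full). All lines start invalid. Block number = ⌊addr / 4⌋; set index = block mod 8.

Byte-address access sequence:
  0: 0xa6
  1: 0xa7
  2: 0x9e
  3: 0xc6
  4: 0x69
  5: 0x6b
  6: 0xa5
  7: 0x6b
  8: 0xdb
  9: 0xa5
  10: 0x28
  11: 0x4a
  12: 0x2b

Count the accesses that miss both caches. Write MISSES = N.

  [0] addr=0xa6 blk=41 s=1: MISS | VC []
  [1] addr=0xa7 blk=41 s=1: L1-HIT | VC []
  [2] addr=0x9e blk=39 s=7: MISS | VC []
  [3] addr=0xc6 blk=49 s=1: MISS | VC [41]
  [4] addr=0x69 blk=26 s=2: MISS | VC [41]
  [5] addr=0x6b blk=26 s=2: L1-HIT | VC [41]
  [6] addr=0xa5 blk=41 s=1: VC-HIT | VC [49]
  [7] addr=0x6b blk=26 s=2: L1-HIT | VC [49]
  [8] addr=0xdb blk=54 s=6: MISS | VC [49]
  [9] addr=0xa5 blk=41 s=1: L1-HIT | VC [49]
  [10] addr=0x28 blk=10 s=2: MISS | VC [49, 26]
  [11] addr=0x4a blk=18 s=2: MISS | VC [49, 26, 10]
  [12] addr=0x2b blk=10 s=2: VC-HIT | VC [49, 26, 18]

MISSES = 7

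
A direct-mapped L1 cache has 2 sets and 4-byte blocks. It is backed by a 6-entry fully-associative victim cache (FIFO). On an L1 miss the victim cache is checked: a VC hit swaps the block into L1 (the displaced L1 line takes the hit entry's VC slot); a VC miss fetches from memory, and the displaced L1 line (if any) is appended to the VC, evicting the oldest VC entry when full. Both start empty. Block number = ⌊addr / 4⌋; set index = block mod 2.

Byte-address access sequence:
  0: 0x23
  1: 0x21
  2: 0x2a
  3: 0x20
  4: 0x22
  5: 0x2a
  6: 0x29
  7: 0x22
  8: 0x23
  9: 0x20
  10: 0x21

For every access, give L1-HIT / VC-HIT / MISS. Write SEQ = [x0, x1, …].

SEQ = [MISS, L1-HIT, MISS, VC-HIT, L1-HIT, VC-HIT, L1-HIT, VC-HIT, L1-HIT, L1-HIT, L1-HIT]

#0 0x23→b8/s0 MISS; vc=[]
#1 0x21→b8/s0 L1-HIT; vc=[]
#2 0x2a→b10/s0 MISS; vc=[8]
#3 0x20→b8/s0 VC-HIT; vc=[10]
#4 0x22→b8/s0 L1-HIT; vc=[10]
#5 0x2a→b10/s0 VC-HIT; vc=[8]
#6 0x29→b10/s0 L1-HIT; vc=[8]
#7 0x22→b8/s0 VC-HIT; vc=[10]
#8 0x23→b8/s0 L1-HIT; vc=[10]
#9 0x20→b8/s0 L1-HIT; vc=[10]
#10 0x21→b8/s0 L1-HIT; vc=[10]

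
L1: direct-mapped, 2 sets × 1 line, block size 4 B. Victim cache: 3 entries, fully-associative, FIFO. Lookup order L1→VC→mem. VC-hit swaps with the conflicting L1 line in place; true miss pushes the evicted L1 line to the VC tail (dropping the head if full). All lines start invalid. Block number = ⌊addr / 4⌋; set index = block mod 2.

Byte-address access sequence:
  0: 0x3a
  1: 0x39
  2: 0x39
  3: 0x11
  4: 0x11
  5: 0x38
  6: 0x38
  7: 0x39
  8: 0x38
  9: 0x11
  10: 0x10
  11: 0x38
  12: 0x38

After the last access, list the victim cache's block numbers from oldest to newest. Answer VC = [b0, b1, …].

#0 0x3a→b14/s0 MISS; vc=[]
#1 0x39→b14/s0 L1-HIT; vc=[]
#2 0x39→b14/s0 L1-HIT; vc=[]
#3 0x11→b4/s0 MISS; vc=[14]
#4 0x11→b4/s0 L1-HIT; vc=[14]
#5 0x38→b14/s0 VC-HIT; vc=[4]
#6 0x38→b14/s0 L1-HIT; vc=[4]
#7 0x39→b14/s0 L1-HIT; vc=[4]
#8 0x38→b14/s0 L1-HIT; vc=[4]
#9 0x11→b4/s0 VC-HIT; vc=[14]
#10 0x10→b4/s0 L1-HIT; vc=[14]
#11 0x38→b14/s0 VC-HIT; vc=[4]
#12 0x38→b14/s0 L1-HIT; vc=[4]

VC = [4]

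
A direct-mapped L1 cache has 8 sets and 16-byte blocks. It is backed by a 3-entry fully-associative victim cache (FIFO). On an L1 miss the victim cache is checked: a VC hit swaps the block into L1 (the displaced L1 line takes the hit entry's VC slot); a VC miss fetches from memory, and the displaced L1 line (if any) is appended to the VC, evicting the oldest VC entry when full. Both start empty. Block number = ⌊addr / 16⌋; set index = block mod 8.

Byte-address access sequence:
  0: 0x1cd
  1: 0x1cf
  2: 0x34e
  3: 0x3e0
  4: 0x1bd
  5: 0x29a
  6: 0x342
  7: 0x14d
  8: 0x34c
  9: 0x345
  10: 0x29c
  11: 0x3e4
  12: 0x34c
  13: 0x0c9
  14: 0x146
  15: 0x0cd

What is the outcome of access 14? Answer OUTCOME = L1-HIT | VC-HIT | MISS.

  [0] addr=0x1cd blk=28 s=4: MISS | VC []
  [1] addr=0x1cf blk=28 s=4: L1-HIT | VC []
  [2] addr=0x34e blk=52 s=4: MISS | VC [28]
  [3] addr=0x3e0 blk=62 s=6: MISS | VC [28]
  [4] addr=0x1bd blk=27 s=3: MISS | VC [28]
  [5] addr=0x29a blk=41 s=1: MISS | VC [28]
  [6] addr=0x342 blk=52 s=4: L1-HIT | VC [28]
  [7] addr=0x14d blk=20 s=4: MISS | VC [28, 52]
  [8] addr=0x34c blk=52 s=4: VC-HIT | VC [28, 20]
  [9] addr=0x345 blk=52 s=4: L1-HIT | VC [28, 20]
  [10] addr=0x29c blk=41 s=1: L1-HIT | VC [28, 20]
  [11] addr=0x3e4 blk=62 s=6: L1-HIT | VC [28, 20]
  [12] addr=0x34c blk=52 s=4: L1-HIT | VC [28, 20]
  [13] addr=0xc9 blk=12 s=4: MISS | VC [28, 20, 52]
  [14] addr=0x146 blk=20 s=4: VC-HIT | VC [28, 12, 52]
  [15] addr=0xcd blk=12 s=4: VC-HIT | VC [28, 20, 52]

OUTCOME = VC-HIT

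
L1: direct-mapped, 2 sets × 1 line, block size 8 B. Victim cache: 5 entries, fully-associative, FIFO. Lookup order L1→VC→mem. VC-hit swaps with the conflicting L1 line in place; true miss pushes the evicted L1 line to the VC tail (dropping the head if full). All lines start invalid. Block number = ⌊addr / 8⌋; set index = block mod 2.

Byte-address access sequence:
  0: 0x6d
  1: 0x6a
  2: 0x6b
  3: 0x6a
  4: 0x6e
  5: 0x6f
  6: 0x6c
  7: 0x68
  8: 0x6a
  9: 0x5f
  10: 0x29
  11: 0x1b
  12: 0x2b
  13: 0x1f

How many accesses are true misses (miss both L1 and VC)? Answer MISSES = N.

MISSES = 4

0: 0x6d (blk 13, set 1) → MISS  vc=[]
1: 0x6a (blk 13, set 1) → L1-HIT  vc=[]
2: 0x6b (blk 13, set 1) → L1-HIT  vc=[]
3: 0x6a (blk 13, set 1) → L1-HIT  vc=[]
4: 0x6e (blk 13, set 1) → L1-HIT  vc=[]
5: 0x6f (blk 13, set 1) → L1-HIT  vc=[]
6: 0x6c (blk 13, set 1) → L1-HIT  vc=[]
7: 0x68 (blk 13, set 1) → L1-HIT  vc=[]
8: 0x6a (blk 13, set 1) → L1-HIT  vc=[]
9: 0x5f (blk 11, set 1) → MISS  vc=[13]
10: 0x29 (blk 5, set 1) → MISS  vc=[13, 11]
11: 0x1b (blk 3, set 1) → MISS  vc=[13, 11, 5]
12: 0x2b (blk 5, set 1) → VC-HIT  vc=[13, 11, 3]
13: 0x1f (blk 3, set 1) → VC-HIT  vc=[13, 11, 5]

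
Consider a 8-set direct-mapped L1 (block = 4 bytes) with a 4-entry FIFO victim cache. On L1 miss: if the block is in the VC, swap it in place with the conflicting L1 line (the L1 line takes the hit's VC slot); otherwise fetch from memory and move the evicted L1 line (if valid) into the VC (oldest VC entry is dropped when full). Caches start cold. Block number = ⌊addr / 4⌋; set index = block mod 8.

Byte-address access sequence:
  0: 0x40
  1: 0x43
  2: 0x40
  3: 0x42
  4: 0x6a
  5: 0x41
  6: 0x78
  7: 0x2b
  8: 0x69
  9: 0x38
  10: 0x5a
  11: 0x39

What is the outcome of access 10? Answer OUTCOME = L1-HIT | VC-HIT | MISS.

OUTCOME = MISS

#0 0x40→b16/s0 MISS; vc=[]
#1 0x43→b16/s0 L1-HIT; vc=[]
#2 0x40→b16/s0 L1-HIT; vc=[]
#3 0x42→b16/s0 L1-HIT; vc=[]
#4 0x6a→b26/s2 MISS; vc=[]
#5 0x41→b16/s0 L1-HIT; vc=[]
#6 0x78→b30/s6 MISS; vc=[]
#7 0x2b→b10/s2 MISS; vc=[26]
#8 0x69→b26/s2 VC-HIT; vc=[10]
#9 0x38→b14/s6 MISS; vc=[10,30]
#10 0x5a→b22/s6 MISS; vc=[10,30,14]
#11 0x39→b14/s6 VC-HIT; vc=[10,30,22]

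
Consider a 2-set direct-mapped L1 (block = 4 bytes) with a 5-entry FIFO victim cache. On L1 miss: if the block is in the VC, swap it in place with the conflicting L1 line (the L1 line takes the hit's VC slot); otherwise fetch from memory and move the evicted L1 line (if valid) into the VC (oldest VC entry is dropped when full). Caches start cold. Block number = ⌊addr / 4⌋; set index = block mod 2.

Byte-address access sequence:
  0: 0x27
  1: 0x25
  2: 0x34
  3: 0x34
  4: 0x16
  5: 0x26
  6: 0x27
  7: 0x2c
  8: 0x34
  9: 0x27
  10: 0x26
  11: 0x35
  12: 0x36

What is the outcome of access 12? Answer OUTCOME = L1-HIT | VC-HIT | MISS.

OUTCOME = L1-HIT

#0 0x27→b9/s1 MISS; vc=[]
#1 0x25→b9/s1 L1-HIT; vc=[]
#2 0x34→b13/s1 MISS; vc=[9]
#3 0x34→b13/s1 L1-HIT; vc=[9]
#4 0x16→b5/s1 MISS; vc=[9,13]
#5 0x26→b9/s1 VC-HIT; vc=[5,13]
#6 0x27→b9/s1 L1-HIT; vc=[5,13]
#7 0x2c→b11/s1 MISS; vc=[5,13,9]
#8 0x34→b13/s1 VC-HIT; vc=[5,11,9]
#9 0x27→b9/s1 VC-HIT; vc=[5,11,13]
#10 0x26→b9/s1 L1-HIT; vc=[5,11,13]
#11 0x35→b13/s1 VC-HIT; vc=[5,11,9]
#12 0x36→b13/s1 L1-HIT; vc=[5,11,9]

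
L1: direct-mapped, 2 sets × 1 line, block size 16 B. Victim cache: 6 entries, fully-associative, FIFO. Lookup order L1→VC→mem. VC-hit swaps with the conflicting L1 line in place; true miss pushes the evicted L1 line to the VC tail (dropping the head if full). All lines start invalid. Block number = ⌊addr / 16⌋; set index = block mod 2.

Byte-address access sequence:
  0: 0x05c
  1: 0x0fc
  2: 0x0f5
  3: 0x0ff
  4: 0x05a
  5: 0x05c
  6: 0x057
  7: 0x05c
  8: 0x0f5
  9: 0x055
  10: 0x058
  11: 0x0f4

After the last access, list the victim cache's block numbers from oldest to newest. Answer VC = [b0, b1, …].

VC = [5]

#0 0x5c→b5/s1 MISS; vc=[]
#1 0xfc→b15/s1 MISS; vc=[5]
#2 0xf5→b15/s1 L1-HIT; vc=[5]
#3 0xff→b15/s1 L1-HIT; vc=[5]
#4 0x5a→b5/s1 VC-HIT; vc=[15]
#5 0x5c→b5/s1 L1-HIT; vc=[15]
#6 0x57→b5/s1 L1-HIT; vc=[15]
#7 0x5c→b5/s1 L1-HIT; vc=[15]
#8 0xf5→b15/s1 VC-HIT; vc=[5]
#9 0x55→b5/s1 VC-HIT; vc=[15]
#10 0x58→b5/s1 L1-HIT; vc=[15]
#11 0xf4→b15/s1 VC-HIT; vc=[5]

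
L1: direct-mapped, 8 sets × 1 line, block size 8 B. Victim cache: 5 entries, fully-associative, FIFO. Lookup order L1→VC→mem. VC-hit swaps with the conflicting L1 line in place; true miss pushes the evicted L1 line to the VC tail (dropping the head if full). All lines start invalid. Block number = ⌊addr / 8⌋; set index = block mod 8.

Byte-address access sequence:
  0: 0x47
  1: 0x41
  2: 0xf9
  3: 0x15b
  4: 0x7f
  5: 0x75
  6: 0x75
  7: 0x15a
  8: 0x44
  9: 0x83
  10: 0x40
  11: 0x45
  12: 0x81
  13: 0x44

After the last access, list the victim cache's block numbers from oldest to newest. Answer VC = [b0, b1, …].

VC = [31, 16]

  [0] addr=0x47 blk=8 s=0: MISS | VC []
  [1] addr=0x41 blk=8 s=0: L1-HIT | VC []
  [2] addr=0xf9 blk=31 s=7: MISS | VC []
  [3] addr=0x15b blk=43 s=3: MISS | VC []
  [4] addr=0x7f blk=15 s=7: MISS | VC [31]
  [5] addr=0x75 blk=14 s=6: MISS | VC [31]
  [6] addr=0x75 blk=14 s=6: L1-HIT | VC [31]
  [7] addr=0x15a blk=43 s=3: L1-HIT | VC [31]
  [8] addr=0x44 blk=8 s=0: L1-HIT | VC [31]
  [9] addr=0x83 blk=16 s=0: MISS | VC [31, 8]
  [10] addr=0x40 blk=8 s=0: VC-HIT | VC [31, 16]
  [11] addr=0x45 blk=8 s=0: L1-HIT | VC [31, 16]
  [12] addr=0x81 blk=16 s=0: VC-HIT | VC [31, 8]
  [13] addr=0x44 blk=8 s=0: VC-HIT | VC [31, 16]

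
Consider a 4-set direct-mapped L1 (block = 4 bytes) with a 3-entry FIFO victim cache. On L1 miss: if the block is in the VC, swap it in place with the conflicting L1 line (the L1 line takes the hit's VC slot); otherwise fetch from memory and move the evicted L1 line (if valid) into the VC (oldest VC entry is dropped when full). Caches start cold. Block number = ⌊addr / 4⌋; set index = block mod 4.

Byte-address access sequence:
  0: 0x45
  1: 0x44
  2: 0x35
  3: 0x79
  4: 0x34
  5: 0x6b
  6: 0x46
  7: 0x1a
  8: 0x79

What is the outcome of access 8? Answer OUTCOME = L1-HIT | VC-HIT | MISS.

#0 0x45→b17/s1 MISS; vc=[]
#1 0x44→b17/s1 L1-HIT; vc=[]
#2 0x35→b13/s1 MISS; vc=[17]
#3 0x79→b30/s2 MISS; vc=[17]
#4 0x34→b13/s1 L1-HIT; vc=[17]
#5 0x6b→b26/s2 MISS; vc=[17,30]
#6 0x46→b17/s1 VC-HIT; vc=[13,30]
#7 0x1a→b6/s2 MISS; vc=[13,30,26]
#8 0x79→b30/s2 VC-HIT; vc=[13,6,26]

OUTCOME = VC-HIT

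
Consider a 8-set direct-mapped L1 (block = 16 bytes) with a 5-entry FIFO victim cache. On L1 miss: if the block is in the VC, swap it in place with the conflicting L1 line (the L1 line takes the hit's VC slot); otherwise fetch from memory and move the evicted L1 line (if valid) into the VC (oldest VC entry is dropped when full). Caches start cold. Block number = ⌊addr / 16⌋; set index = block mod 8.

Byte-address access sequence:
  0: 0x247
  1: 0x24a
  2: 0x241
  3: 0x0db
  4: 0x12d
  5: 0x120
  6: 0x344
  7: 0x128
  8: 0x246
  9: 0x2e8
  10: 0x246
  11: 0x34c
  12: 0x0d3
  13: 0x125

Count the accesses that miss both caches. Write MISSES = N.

  [0] addr=0x247 blk=36 s=4: MISS | VC []
  [1] addr=0x24a blk=36 s=4: L1-HIT | VC []
  [2] addr=0x241 blk=36 s=4: L1-HIT | VC []
  [3] addr=0xdb blk=13 s=5: MISS | VC []
  [4] addr=0x12d blk=18 s=2: MISS | VC []
  [5] addr=0x120 blk=18 s=2: L1-HIT | VC []
  [6] addr=0x344 blk=52 s=4: MISS | VC [36]
  [7] addr=0x128 blk=18 s=2: L1-HIT | VC [36]
  [8] addr=0x246 blk=36 s=4: VC-HIT | VC [52]
  [9] addr=0x2e8 blk=46 s=6: MISS | VC [52]
  [10] addr=0x246 blk=36 s=4: L1-HIT | VC [52]
  [11] addr=0x34c blk=52 s=4: VC-HIT | VC [36]
  [12] addr=0xd3 blk=13 s=5: L1-HIT | VC [36]
  [13] addr=0x125 blk=18 s=2: L1-HIT | VC [36]

MISSES = 5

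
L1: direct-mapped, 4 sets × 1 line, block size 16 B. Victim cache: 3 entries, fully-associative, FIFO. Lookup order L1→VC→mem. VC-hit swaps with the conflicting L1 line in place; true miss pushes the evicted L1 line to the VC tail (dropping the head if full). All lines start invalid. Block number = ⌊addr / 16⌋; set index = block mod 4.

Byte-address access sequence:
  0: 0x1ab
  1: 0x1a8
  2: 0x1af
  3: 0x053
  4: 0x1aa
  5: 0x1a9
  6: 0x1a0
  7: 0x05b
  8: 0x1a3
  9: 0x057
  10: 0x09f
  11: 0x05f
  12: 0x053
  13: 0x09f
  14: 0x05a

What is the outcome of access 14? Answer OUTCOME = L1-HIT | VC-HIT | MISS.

OUTCOME = VC-HIT

#0 0x1ab→b26/s2 MISS; vc=[]
#1 0x1a8→b26/s2 L1-HIT; vc=[]
#2 0x1af→b26/s2 L1-HIT; vc=[]
#3 0x53→b5/s1 MISS; vc=[]
#4 0x1aa→b26/s2 L1-HIT; vc=[]
#5 0x1a9→b26/s2 L1-HIT; vc=[]
#6 0x1a0→b26/s2 L1-HIT; vc=[]
#7 0x5b→b5/s1 L1-HIT; vc=[]
#8 0x1a3→b26/s2 L1-HIT; vc=[]
#9 0x57→b5/s1 L1-HIT; vc=[]
#10 0x9f→b9/s1 MISS; vc=[5]
#11 0x5f→b5/s1 VC-HIT; vc=[9]
#12 0x53→b5/s1 L1-HIT; vc=[9]
#13 0x9f→b9/s1 VC-HIT; vc=[5]
#14 0x5a→b5/s1 VC-HIT; vc=[9]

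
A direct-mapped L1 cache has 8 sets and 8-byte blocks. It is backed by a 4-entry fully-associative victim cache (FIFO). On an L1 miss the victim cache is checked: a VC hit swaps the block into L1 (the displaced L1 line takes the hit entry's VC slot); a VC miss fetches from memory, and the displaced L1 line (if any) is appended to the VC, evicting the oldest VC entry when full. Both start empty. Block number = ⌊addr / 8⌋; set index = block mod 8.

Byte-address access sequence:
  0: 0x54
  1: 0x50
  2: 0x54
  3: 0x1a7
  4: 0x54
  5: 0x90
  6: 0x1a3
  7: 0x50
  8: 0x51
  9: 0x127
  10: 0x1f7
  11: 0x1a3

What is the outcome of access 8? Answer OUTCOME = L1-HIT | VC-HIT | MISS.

OUTCOME = L1-HIT

0: 0x54 (blk 10, set 2) → MISS  vc=[]
1: 0x50 (blk 10, set 2) → L1-HIT  vc=[]
2: 0x54 (blk 10, set 2) → L1-HIT  vc=[]
3: 0x1a7 (blk 52, set 4) → MISS  vc=[]
4: 0x54 (blk 10, set 2) → L1-HIT  vc=[]
5: 0x90 (blk 18, set 2) → MISS  vc=[10]
6: 0x1a3 (blk 52, set 4) → L1-HIT  vc=[10]
7: 0x50 (blk 10, set 2) → VC-HIT  vc=[18]
8: 0x51 (blk 10, set 2) → L1-HIT  vc=[18]
9: 0x127 (blk 36, set 4) → MISS  vc=[18, 52]
10: 0x1f7 (blk 62, set 6) → MISS  vc=[18, 52]
11: 0x1a3 (blk 52, set 4) → VC-HIT  vc=[18, 36]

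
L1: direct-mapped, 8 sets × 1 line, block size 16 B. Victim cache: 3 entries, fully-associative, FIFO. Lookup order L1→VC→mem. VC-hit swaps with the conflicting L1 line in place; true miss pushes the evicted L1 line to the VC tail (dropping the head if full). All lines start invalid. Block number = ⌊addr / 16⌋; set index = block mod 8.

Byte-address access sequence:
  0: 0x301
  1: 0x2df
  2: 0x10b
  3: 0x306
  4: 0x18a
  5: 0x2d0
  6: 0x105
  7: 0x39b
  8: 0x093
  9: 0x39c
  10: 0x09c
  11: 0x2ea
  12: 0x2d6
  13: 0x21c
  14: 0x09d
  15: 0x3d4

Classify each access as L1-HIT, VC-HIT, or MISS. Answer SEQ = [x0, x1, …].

SEQ = [MISS, MISS, MISS, VC-HIT, MISS, L1-HIT, VC-HIT, MISS, MISS, VC-HIT, VC-HIT, MISS, L1-HIT, MISS, VC-HIT, MISS]

#0 0x301→b48/s0 MISS; vc=[]
#1 0x2df→b45/s5 MISS; vc=[]
#2 0x10b→b16/s0 MISS; vc=[48]
#3 0x306→b48/s0 VC-HIT; vc=[16]
#4 0x18a→b24/s0 MISS; vc=[16,48]
#5 0x2d0→b45/s5 L1-HIT; vc=[16,48]
#6 0x105→b16/s0 VC-HIT; vc=[24,48]
#7 0x39b→b57/s1 MISS; vc=[24,48]
#8 0x93→b9/s1 MISS; vc=[24,48,57]
#9 0x39c→b57/s1 VC-HIT; vc=[24,48,9]
#10 0x9c→b9/s1 VC-HIT; vc=[24,48,57]
#11 0x2ea→b46/s6 MISS; vc=[24,48,57]
#12 0x2d6→b45/s5 L1-HIT; vc=[24,48,57]
#13 0x21c→b33/s1 MISS; vc=[48,57,9]
#14 0x9d→b9/s1 VC-HIT; vc=[48,57,33]
#15 0x3d4→b61/s5 MISS; vc=[57,33,45]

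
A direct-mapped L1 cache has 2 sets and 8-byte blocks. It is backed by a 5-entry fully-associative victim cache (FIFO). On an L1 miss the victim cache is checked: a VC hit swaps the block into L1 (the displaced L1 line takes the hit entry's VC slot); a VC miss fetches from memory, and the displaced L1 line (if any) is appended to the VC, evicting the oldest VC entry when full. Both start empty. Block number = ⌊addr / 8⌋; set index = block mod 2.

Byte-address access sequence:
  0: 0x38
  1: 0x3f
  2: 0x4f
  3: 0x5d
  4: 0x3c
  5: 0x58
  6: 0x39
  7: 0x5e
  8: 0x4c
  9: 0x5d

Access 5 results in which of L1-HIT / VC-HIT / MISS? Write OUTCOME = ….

OUTCOME = VC-HIT

#0 0x38→b7/s1 MISS; vc=[]
#1 0x3f→b7/s1 L1-HIT; vc=[]
#2 0x4f→b9/s1 MISS; vc=[7]
#3 0x5d→b11/s1 MISS; vc=[7,9]
#4 0x3c→b7/s1 VC-HIT; vc=[11,9]
#5 0x58→b11/s1 VC-HIT; vc=[7,9]
#6 0x39→b7/s1 VC-HIT; vc=[11,9]
#7 0x5e→b11/s1 VC-HIT; vc=[7,9]
#8 0x4c→b9/s1 VC-HIT; vc=[7,11]
#9 0x5d→b11/s1 VC-HIT; vc=[7,9]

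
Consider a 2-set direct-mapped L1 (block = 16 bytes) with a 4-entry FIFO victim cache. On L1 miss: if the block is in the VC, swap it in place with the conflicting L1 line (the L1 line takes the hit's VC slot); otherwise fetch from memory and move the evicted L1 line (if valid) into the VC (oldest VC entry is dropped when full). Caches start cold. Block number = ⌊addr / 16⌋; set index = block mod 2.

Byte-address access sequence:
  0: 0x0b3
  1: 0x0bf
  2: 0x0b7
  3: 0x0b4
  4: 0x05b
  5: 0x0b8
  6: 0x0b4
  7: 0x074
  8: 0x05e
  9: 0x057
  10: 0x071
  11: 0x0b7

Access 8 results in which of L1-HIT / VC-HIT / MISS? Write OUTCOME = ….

#0 0xb3→b11/s1 MISS; vc=[]
#1 0xbf→b11/s1 L1-HIT; vc=[]
#2 0xb7→b11/s1 L1-HIT; vc=[]
#3 0xb4→b11/s1 L1-HIT; vc=[]
#4 0x5b→b5/s1 MISS; vc=[11]
#5 0xb8→b11/s1 VC-HIT; vc=[5]
#6 0xb4→b11/s1 L1-HIT; vc=[5]
#7 0x74→b7/s1 MISS; vc=[5,11]
#8 0x5e→b5/s1 VC-HIT; vc=[7,11]
#9 0x57→b5/s1 L1-HIT; vc=[7,11]
#10 0x71→b7/s1 VC-HIT; vc=[5,11]
#11 0xb7→b11/s1 VC-HIT; vc=[5,7]

OUTCOME = VC-HIT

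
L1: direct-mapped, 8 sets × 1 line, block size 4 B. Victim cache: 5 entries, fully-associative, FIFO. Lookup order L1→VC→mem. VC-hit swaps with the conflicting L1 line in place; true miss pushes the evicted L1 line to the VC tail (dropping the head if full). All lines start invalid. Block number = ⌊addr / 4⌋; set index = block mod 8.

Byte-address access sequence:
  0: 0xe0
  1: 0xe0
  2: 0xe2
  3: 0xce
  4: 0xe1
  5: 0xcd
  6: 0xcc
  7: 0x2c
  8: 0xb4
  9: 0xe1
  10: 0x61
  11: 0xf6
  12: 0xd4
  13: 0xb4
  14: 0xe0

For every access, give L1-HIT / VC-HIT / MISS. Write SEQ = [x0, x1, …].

0: 0xe0 (blk 56, set 0) → MISS  vc=[]
1: 0xe0 (blk 56, set 0) → L1-HIT  vc=[]
2: 0xe2 (blk 56, set 0) → L1-HIT  vc=[]
3: 0xce (blk 51, set 3) → MISS  vc=[]
4: 0xe1 (blk 56, set 0) → L1-HIT  vc=[]
5: 0xcd (blk 51, set 3) → L1-HIT  vc=[]
6: 0xcc (blk 51, set 3) → L1-HIT  vc=[]
7: 0x2c (blk 11, set 3) → MISS  vc=[51]
8: 0xb4 (blk 45, set 5) → MISS  vc=[51]
9: 0xe1 (blk 56, set 0) → L1-HIT  vc=[51]
10: 0x61 (blk 24, set 0) → MISS  vc=[51, 56]
11: 0xf6 (blk 61, set 5) → MISS  vc=[51, 56, 45]
12: 0xd4 (blk 53, set 5) → MISS  vc=[51, 56, 45, 61]
13: 0xb4 (blk 45, set 5) → VC-HIT  vc=[51, 56, 53, 61]
14: 0xe0 (blk 56, set 0) → VC-HIT  vc=[51, 24, 53, 61]

SEQ = [MISS, L1-HIT, L1-HIT, MISS, L1-HIT, L1-HIT, L1-HIT, MISS, MISS, L1-HIT, MISS, MISS, MISS, VC-HIT, VC-HIT]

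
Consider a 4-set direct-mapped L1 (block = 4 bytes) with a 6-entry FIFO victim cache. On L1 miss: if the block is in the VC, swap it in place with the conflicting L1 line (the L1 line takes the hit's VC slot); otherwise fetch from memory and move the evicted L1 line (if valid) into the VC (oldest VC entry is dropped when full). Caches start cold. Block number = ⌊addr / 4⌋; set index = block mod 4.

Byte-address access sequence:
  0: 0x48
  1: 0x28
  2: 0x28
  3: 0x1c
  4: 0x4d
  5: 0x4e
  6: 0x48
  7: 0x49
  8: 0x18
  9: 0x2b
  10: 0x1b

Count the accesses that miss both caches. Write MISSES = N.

MISSES = 5

#0 0x48→b18/s2 MISS; vc=[]
#1 0x28→b10/s2 MISS; vc=[18]
#2 0x28→b10/s2 L1-HIT; vc=[18]
#3 0x1c→b7/s3 MISS; vc=[18]
#4 0x4d→b19/s3 MISS; vc=[18,7]
#5 0x4e→b19/s3 L1-HIT; vc=[18,7]
#6 0x48→b18/s2 VC-HIT; vc=[10,7]
#7 0x49→b18/s2 L1-HIT; vc=[10,7]
#8 0x18→b6/s2 MISS; vc=[10,7,18]
#9 0x2b→b10/s2 VC-HIT; vc=[6,7,18]
#10 0x1b→b6/s2 VC-HIT; vc=[10,7,18]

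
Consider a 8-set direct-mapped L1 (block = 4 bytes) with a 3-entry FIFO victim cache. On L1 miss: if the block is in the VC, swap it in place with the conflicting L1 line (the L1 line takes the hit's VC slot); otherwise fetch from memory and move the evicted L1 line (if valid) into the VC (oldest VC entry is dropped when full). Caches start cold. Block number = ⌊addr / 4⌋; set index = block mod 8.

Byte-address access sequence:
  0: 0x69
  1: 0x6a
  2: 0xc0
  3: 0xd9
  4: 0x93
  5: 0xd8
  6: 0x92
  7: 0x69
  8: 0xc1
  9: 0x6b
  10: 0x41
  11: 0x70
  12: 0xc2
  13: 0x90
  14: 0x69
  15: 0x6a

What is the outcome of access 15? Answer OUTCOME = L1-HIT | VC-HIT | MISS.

OUTCOME = L1-HIT

#0 0x69→b26/s2 MISS; vc=[]
#1 0x6a→b26/s2 L1-HIT; vc=[]
#2 0xc0→b48/s0 MISS; vc=[]
#3 0xd9→b54/s6 MISS; vc=[]
#4 0x93→b36/s4 MISS; vc=[]
#5 0xd8→b54/s6 L1-HIT; vc=[]
#6 0x92→b36/s4 L1-HIT; vc=[]
#7 0x69→b26/s2 L1-HIT; vc=[]
#8 0xc1→b48/s0 L1-HIT; vc=[]
#9 0x6b→b26/s2 L1-HIT; vc=[]
#10 0x41→b16/s0 MISS; vc=[48]
#11 0x70→b28/s4 MISS; vc=[48,36]
#12 0xc2→b48/s0 VC-HIT; vc=[16,36]
#13 0x90→b36/s4 VC-HIT; vc=[16,28]
#14 0x69→b26/s2 L1-HIT; vc=[16,28]
#15 0x6a→b26/s2 L1-HIT; vc=[16,28]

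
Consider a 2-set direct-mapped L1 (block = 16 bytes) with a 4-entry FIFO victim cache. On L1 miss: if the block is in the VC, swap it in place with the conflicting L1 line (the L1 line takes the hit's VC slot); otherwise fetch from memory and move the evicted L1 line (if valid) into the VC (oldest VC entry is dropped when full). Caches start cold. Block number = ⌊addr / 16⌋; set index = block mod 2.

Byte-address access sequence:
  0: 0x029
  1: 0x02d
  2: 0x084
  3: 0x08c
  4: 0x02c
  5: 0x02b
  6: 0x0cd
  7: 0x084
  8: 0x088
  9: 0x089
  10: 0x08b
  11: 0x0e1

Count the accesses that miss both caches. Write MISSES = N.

MISSES = 4

#0 0x29→b2/s0 MISS; vc=[]
#1 0x2d→b2/s0 L1-HIT; vc=[]
#2 0x84→b8/s0 MISS; vc=[2]
#3 0x8c→b8/s0 L1-HIT; vc=[2]
#4 0x2c→b2/s0 VC-HIT; vc=[8]
#5 0x2b→b2/s0 L1-HIT; vc=[8]
#6 0xcd→b12/s0 MISS; vc=[8,2]
#7 0x84→b8/s0 VC-HIT; vc=[12,2]
#8 0x88→b8/s0 L1-HIT; vc=[12,2]
#9 0x89→b8/s0 L1-HIT; vc=[12,2]
#10 0x8b→b8/s0 L1-HIT; vc=[12,2]
#11 0xe1→b14/s0 MISS; vc=[12,2,8]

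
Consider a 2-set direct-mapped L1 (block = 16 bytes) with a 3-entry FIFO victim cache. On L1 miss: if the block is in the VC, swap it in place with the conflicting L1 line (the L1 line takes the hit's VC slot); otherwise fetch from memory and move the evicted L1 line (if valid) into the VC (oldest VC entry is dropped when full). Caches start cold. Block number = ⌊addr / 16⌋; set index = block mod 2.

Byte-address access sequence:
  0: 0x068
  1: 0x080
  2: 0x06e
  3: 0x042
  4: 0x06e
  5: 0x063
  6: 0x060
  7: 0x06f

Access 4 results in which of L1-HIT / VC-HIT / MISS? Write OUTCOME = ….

OUTCOME = VC-HIT

#0 0x68→b6/s0 MISS; vc=[]
#1 0x80→b8/s0 MISS; vc=[6]
#2 0x6e→b6/s0 VC-HIT; vc=[8]
#3 0x42→b4/s0 MISS; vc=[8,6]
#4 0x6e→b6/s0 VC-HIT; vc=[8,4]
#5 0x63→b6/s0 L1-HIT; vc=[8,4]
#6 0x60→b6/s0 L1-HIT; vc=[8,4]
#7 0x6f→b6/s0 L1-HIT; vc=[8,4]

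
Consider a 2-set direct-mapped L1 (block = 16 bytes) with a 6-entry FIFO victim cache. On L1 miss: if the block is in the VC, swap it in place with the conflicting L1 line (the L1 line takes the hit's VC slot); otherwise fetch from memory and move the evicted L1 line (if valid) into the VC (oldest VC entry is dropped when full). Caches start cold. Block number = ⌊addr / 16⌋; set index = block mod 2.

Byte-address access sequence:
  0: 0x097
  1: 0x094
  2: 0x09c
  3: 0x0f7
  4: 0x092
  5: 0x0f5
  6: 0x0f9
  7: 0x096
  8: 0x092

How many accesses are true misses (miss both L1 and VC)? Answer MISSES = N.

MISSES = 2

  [0] addr=0x97 blk=9 s=1: MISS | VC []
  [1] addr=0x94 blk=9 s=1: L1-HIT | VC []
  [2] addr=0x9c blk=9 s=1: L1-HIT | VC []
  [3] addr=0xf7 blk=15 s=1: MISS | VC [9]
  [4] addr=0x92 blk=9 s=1: VC-HIT | VC [15]
  [5] addr=0xf5 blk=15 s=1: VC-HIT | VC [9]
  [6] addr=0xf9 blk=15 s=1: L1-HIT | VC [9]
  [7] addr=0x96 blk=9 s=1: VC-HIT | VC [15]
  [8] addr=0x92 blk=9 s=1: L1-HIT | VC [15]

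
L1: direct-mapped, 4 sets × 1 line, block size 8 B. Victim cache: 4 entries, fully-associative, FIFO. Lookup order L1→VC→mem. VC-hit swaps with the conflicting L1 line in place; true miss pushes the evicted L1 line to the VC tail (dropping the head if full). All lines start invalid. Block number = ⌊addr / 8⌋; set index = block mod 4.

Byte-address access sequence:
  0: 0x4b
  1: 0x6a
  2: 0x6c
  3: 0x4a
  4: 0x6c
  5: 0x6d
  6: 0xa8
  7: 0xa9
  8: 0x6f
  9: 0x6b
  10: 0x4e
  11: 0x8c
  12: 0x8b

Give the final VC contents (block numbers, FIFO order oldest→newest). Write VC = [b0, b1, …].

VC = [13, 21, 9]

0: 0x4b (blk 9, set 1) → MISS  vc=[]
1: 0x6a (blk 13, set 1) → MISS  vc=[9]
2: 0x6c (blk 13, set 1) → L1-HIT  vc=[9]
3: 0x4a (blk 9, set 1) → VC-HIT  vc=[13]
4: 0x6c (blk 13, set 1) → VC-HIT  vc=[9]
5: 0x6d (blk 13, set 1) → L1-HIT  vc=[9]
6: 0xa8 (blk 21, set 1) → MISS  vc=[9, 13]
7: 0xa9 (blk 21, set 1) → L1-HIT  vc=[9, 13]
8: 0x6f (blk 13, set 1) → VC-HIT  vc=[9, 21]
9: 0x6b (blk 13, set 1) → L1-HIT  vc=[9, 21]
10: 0x4e (blk 9, set 1) → VC-HIT  vc=[13, 21]
11: 0x8c (blk 17, set 1) → MISS  vc=[13, 21, 9]
12: 0x8b (blk 17, set 1) → L1-HIT  vc=[13, 21, 9]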